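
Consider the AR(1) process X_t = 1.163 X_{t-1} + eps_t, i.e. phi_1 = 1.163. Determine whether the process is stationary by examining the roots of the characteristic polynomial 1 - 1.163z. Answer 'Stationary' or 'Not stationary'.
\text{Not stationary}

The AR(p) characteristic polynomial is P(z) = 1 - 1.163z.
Stationarity requires all roots to lie outside the unit circle, i.e. |z| > 1 for every root.
This is linear in z: 1 + (-1.163) z = 0  =>  z = -1/(-1.163) = 0.859845,  |z| = 0.859845.
Moduli of all roots: 0.8598.
All moduli strictly greater than 1? No.
Verdict: Not stationary.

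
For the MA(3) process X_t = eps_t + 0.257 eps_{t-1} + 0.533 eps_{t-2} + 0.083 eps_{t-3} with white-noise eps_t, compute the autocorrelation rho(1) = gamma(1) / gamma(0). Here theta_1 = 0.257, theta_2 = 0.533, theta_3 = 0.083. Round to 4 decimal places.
\rho(1) = 0.3229

For an MA(q) process with theta_0 = 1, the autocovariance is
  gamma(k) = sigma^2 * sum_{i=0..q-k} theta_i * theta_{i+k},
and rho(k) = gamma(k) / gamma(0). Sigma^2 cancels.
  numerator   = (1)*(0.257) + (0.257)*(0.533) + (0.533)*(0.083) = 0.43822.
  denominator = (1)^2 + (0.257)^2 + (0.533)^2 + (0.083)^2 = 1.357027.
  rho(1) = 0.43822 / 1.357027 = 0.3229.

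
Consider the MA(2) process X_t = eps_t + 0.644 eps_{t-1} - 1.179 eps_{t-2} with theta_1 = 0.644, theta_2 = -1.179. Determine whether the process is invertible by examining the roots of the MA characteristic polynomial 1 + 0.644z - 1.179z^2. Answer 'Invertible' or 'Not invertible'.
\text{Not invertible}

The MA(q) characteristic polynomial is P(z) = 1 + 0.644z - 1.179z^2.
Invertibility requires all roots to lie outside the unit circle, i.e. |z| > 1 for every root.
Set 1 + (0.644) z + (-1.179) z^2 = 0, i.e. a z^2 + b z + c = 0 with a = -1.179, b = 0.644, c = 1.
Discriminant D = b^2 - 4ac = (0.644)^2 - 4*(-1.179)*1 = 0.414736 - (-4.716) = 5.130736.
D >= 0, so the roots are real: z = (-b +/- sqrt(D)) / (2a) = (-0.644 +/- 2.265113) / (-2.358).
  z_1 = (-0.644 + 2.265113) / (-2.358) = -0.6875,   |z_1| = 0.6875.
  z_2 = (-0.644 - 2.265113) / (-2.358) = 1.2337,   |z_2| = 1.2337.
Moduli of all roots: 0.6875, 1.2337.
All moduli strictly greater than 1? No.
Verdict: Not invertible.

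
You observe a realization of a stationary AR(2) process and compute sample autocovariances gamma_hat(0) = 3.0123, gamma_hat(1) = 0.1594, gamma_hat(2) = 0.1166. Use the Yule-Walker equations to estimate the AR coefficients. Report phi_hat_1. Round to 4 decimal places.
\hat\phi_{1} = 0.0510

The Yule-Walker equations for an AR(p) process read, in matrix form,
  Gamma_p phi = r_p,   with   (Gamma_p)_{ij} = gamma(|i - j|),
                       (r_p)_i = gamma(i),   i,j = 1..p.
Substitute the sample gammas (Toeplitz matrix and right-hand side of size 2):
  Gamma_p = [[3.0123, 0.1594], [0.1594, 3.0123]]
  r_p     = [0.1594, 0.1166]
Written out:
  3.0123 phi_1 + 0.1594 phi_2 = 0.1594
  0.1594 phi_1 + 3.0123 phi_2 = 0.1166
Solve by Cramer's rule:
  det = gamma(0)^2 - gamma(1)^2 = (3.0123)^2 - (0.1594)^2 = 9.07395129 - 0.02540836 = 9.04854293
  phi_hat_1 = [gamma(1) gamma(0) - gamma(1) gamma(2)] / det = [(0.1594)(3.0123) - (0.1594)(0.1166)] / 9.04854293 = 0.46157458 / 9.04854293 = 0.051
  phi_hat_2 = [gamma(0) gamma(2) - gamma(1)^2] / det = [(3.0123)(0.1166) - (0.1594)^2] / 9.04854293 = 0.32582582 / 9.04854293 = 0.036
So phi_hat = [0.0510, 0.0360].
Therefore phi_hat_1 = 0.0510.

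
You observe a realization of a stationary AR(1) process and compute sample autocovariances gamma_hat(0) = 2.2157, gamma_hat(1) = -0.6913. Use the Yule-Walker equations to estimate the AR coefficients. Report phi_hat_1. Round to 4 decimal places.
\hat\phi_{1} = -0.3120

The Yule-Walker equations for an AR(p) process read, in matrix form,
  Gamma_p phi = r_p,   with   (Gamma_p)_{ij} = gamma(|i - j|),
                       (r_p)_i = gamma(i),   i,j = 1..p.
Substitute the sample gammas (Toeplitz matrix and right-hand side of size 1):
  Gamma_p = [[2.2157]]
  r_p     = [-0.6913]
With p = 1 this is the single equation gamma(0) phi_1 = gamma(1):
  phi_hat_1 = gamma(1) / gamma(0) = -0.6913 / 2.2157 = -0.3120.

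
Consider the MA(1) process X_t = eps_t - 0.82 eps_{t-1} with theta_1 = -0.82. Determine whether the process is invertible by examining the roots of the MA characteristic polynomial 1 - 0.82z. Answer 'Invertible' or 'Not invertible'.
\text{Invertible}

The MA(q) characteristic polynomial is P(z) = 1 - 0.82z.
Invertibility requires all roots to lie outside the unit circle, i.e. |z| > 1 for every root.
This is linear in z: 1 + (-0.82) z = 0  =>  z = -1/(-0.82) = 1.219512,  |z| = 1.219512.
Moduli of all roots: 1.2195.
All moduli strictly greater than 1? Yes.
Verdict: Invertible.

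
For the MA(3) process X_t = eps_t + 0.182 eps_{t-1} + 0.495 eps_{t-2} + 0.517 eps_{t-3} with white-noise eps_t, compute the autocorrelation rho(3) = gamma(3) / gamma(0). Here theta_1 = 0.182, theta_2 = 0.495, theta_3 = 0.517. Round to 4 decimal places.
\rho(3) = 0.3345

For an MA(q) process with theta_0 = 1, the autocovariance is
  gamma(k) = sigma^2 * sum_{i=0..q-k} theta_i * theta_{i+k},
and rho(k) = gamma(k) / gamma(0). Sigma^2 cancels.
  numerator   = (1)*(0.517) = 0.517.
  denominator = (1)^2 + (0.182)^2 + (0.495)^2 + (0.517)^2 = 1.545438.
  rho(3) = 0.517 / 1.545438 = 0.3345.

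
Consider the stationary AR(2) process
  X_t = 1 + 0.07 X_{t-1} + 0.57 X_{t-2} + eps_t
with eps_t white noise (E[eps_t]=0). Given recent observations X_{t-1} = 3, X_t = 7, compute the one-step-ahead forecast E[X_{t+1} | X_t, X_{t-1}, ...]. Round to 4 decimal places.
E[X_{t+1} \mid \mathcal F_t] = 3.2000

For an AR(p) model X_t = c + sum_i phi_i X_{t-i} + eps_t, the
one-step-ahead conditional mean is
  E[X_{t+1} | X_t, ...] = c + sum_i phi_i X_{t+1-i}.
Substitute known values:
  E[X_{t+1} | ...] = 1 + (0.07) * (7) + (0.57) * (3)
                   = 3.2000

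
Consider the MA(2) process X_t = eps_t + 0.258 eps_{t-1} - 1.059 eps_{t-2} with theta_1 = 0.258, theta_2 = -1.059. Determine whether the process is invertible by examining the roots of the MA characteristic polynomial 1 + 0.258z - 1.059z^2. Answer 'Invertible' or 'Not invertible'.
\text{Not invertible}

The MA(q) characteristic polynomial is P(z) = 1 + 0.258z - 1.059z^2.
Invertibility requires all roots to lie outside the unit circle, i.e. |z| > 1 for every root.
Set 1 + (0.258) z + (-1.059) z^2 = 0, i.e. a z^2 + b z + c = 0 with a = -1.059, b = 0.258, c = 1.
Discriminant D = b^2 - 4ac = (0.258)^2 - 4*(-1.059)*1 = 0.066564 - (-4.236) = 4.302564.
D >= 0, so the roots are real: z = (-b +/- sqrt(D)) / (2a) = (-0.258 +/- 2.074262) / (-2.118).
  z_1 = (-0.258 + 2.074262) / (-2.118) = -0.8575,   |z_1| = 0.8575.
  z_2 = (-0.258 - 2.074262) / (-2.118) = 1.1012,   |z_2| = 1.1012.
Moduli of all roots: 0.8575, 1.1012.
All moduli strictly greater than 1? No.
Verdict: Not invertible.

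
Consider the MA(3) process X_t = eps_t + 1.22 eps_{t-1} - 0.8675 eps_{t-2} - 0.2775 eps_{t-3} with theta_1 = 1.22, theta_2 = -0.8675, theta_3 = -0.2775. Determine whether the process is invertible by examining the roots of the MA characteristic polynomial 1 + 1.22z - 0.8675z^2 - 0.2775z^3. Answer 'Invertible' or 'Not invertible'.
\text{Not invertible}

The MA(q) characteristic polynomial is P(z) = 1 + 1.22z - 0.8675z^2 - 0.2775z^3.
Invertibility requires all roots to lie outside the unit circle, i.e. |z| > 1 for every root.
Degree 3: look for a simple real root z0 first, then factor out (1 - z/z0) and solve the remaining quadratic.
Testing z0 = -4: P(-4) = 1 + (1.22)(-4) + (-0.8675)(-4)^2 + (-0.2775)(-4)^3
  = 1 + (-4.88) + (-13.88) + (17.76) = 0.  So z_0 = -4 is a root, |z_0| = 4.
Divide out the factor (1 + 0.25 z) = (1 - z/z0) (since 1/z0 = -0.25):
  P(z) = (1 + 0.25 z)(1 + (0.97) z + (-1.11) z^2)
  [check: z-coef 0.97 - (-0.25) = 1.22; z^2-coef -1.11 - (-0.25)(0.97) = -0.8675; z^3-coef -(-0.25)(-1.11) = -0.2775.]
Remaining roots from the quadratic factor 1 + (0.97) z + (-1.11) z^2:
  Set 1 + (0.97) z + (-1.11) z^2 = 0, i.e. a z^2 + b z + c = 0 with a = -1.11, b = 0.97, c = 1.
  Discriminant D = b^2 - 4ac = (0.97)^2 - 4*(-1.11)*1 = 0.9409 - (-4.44) = 5.3809.
  D >= 0, so the roots are real: z = (-b +/- sqrt(D)) / (2a) = (-0.97 +/- 2.319677) / (-2.22).
    z_1 = (-0.97 + 2.319677) / (-2.22) = -0.608,   |z_1| = 0.608.
    z_2 = (-0.97 - 2.319677) / (-2.22) = 1.4818,   |z_2| = 1.4818.
Moduli of all roots: 4.0000, 0.6080, 1.4818.
All moduli strictly greater than 1? No.
Verdict: Not invertible.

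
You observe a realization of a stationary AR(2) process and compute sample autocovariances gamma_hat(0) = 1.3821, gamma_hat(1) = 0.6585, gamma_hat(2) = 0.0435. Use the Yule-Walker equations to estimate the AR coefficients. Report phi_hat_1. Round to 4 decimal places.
\hat\phi_{1} = 0.5970

The Yule-Walker equations for an AR(p) process read, in matrix form,
  Gamma_p phi = r_p,   with   (Gamma_p)_{ij} = gamma(|i - j|),
                       (r_p)_i = gamma(i),   i,j = 1..p.
Substitute the sample gammas (Toeplitz matrix and right-hand side of size 2):
  Gamma_p = [[1.3821, 0.6585], [0.6585, 1.3821]]
  r_p     = [0.6585, 0.0435]
Written out:
  1.3821 phi_1 + 0.6585 phi_2 = 0.6585
  0.6585 phi_1 + 1.3821 phi_2 = 0.0435
Solve by Cramer's rule:
  det = gamma(0)^2 - gamma(1)^2 = (1.3821)^2 - (0.6585)^2 = 1.91020041 - 0.43362225 = 1.47657816
  phi_hat_1 = [gamma(1) gamma(0) - gamma(1) gamma(2)] / det = [(0.6585)(1.3821) - (0.6585)(0.0435)] / 1.47657816 = 0.8814681 / 1.47657816 = 0.597
  phi_hat_2 = [gamma(0) gamma(2) - gamma(1)^2] / det = [(1.3821)(0.0435) - (0.6585)^2] / 1.47657816 = -0.3735009 / 1.47657816 = -0.253
So phi_hat = [0.5970, -0.2530].
Therefore phi_hat_1 = 0.5970.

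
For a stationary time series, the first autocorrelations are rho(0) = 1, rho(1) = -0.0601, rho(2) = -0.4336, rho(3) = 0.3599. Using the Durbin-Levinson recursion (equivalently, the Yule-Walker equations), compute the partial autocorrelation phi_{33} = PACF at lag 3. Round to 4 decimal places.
\phi_{33} = 0.3680

The PACF at lag k is phi_{kk}, the last component of the solution
to the Yule-Walker system G_k phi = r_k where
  (G_k)_{ij} = rho(|i - j|), (r_k)_i = rho(i), i,j = 1..k.
Equivalently, Durbin-Levinson gives phi_{kk} iteratively:
  phi_{11} = rho(1)
  phi_{kk} = [rho(k) - sum_{j=1..k-1} phi_{k-1,j} rho(k-j)]
            / [1 - sum_{j=1..k-1} phi_{k-1,j} rho(j)],
  phi_{k,j} = phi_{k-1,j} - phi_{kk} phi_{k-1,k-j},  j = 1..k-1.
Step k = 1:
  phi_11 = rho(1) = -0.0601.
Step k = 2:
  phi_22 = [rho(2) - phi_11 rho(1)] / [1 - phi_11 rho(1)] = [-0.4336 - (-0.0601)(-0.0601)] / [1 - (-0.0601)(-0.0601)]
         = -0.43721201 / 0.99638799 = -0.438797.
  Update: phi_21 = phi_11 - phi_22 phi_11 = -0.0601 - (-0.438797)(-0.0601) = -0.086472.
Step k = 3:
  phi_33 = [rho(3) - phi_21 rho(2) - phi_22 rho(1)] / [1 - phi_21 rho(1) - phi_22 rho(2)]
    numerator   = 0.3599 - (-0.086472)(-0.4336) - (-0.438797)(-0.0601) = 0.29603418
    denominator = 1 - (-0.086472)(-0.0601) - (-0.438797)(-0.4336) = 0.80454069
  phi_33 = 0.29603418 / 0.80454069 = 0.368.
Therefore phi_{33} = 0.3680.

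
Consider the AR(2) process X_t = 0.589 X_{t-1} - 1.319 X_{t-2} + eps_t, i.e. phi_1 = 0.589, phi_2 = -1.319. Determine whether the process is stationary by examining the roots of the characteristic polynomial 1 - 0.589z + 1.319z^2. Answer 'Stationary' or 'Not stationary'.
\text{Not stationary}

The AR(p) characteristic polynomial is P(z) = 1 - 0.589z + 1.319z^2.
Stationarity requires all roots to lie outside the unit circle, i.e. |z| > 1 for every root.
Set 1 + (-0.589) z + (1.319) z^2 = 0, i.e. a z^2 + b z + c = 0 with a = 1.319, b = -0.589, c = 1.
Discriminant D = b^2 - 4ac = (-0.589)^2 - 4*(1.319)*1 = 0.346921 - (5.276) = -4.929079.
D < 0, so the roots are the complex-conjugate pair z = (-b +/- i sqrt(-D)) / (2a) = 0.2233 +/- 0.8416i.
For a conjugate pair |z|^2 = z * conj(z) = (product of roots) = c/a = 1/(1.319) = 0.75815, so |z| = sqrt(0.75815) = 0.8707 for both roots.
Moduli of all roots: 0.8707, 0.8707.
All moduli strictly greater than 1? No.
Verdict: Not stationary.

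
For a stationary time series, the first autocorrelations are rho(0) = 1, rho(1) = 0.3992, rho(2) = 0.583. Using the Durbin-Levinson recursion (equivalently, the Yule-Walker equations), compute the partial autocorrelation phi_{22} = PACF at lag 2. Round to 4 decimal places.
\phi_{22} = 0.5039

The PACF at lag k is phi_{kk}, the last component of the solution
to the Yule-Walker system G_k phi = r_k where
  (G_k)_{ij} = rho(|i - j|), (r_k)_i = rho(i), i,j = 1..k.
Equivalently, Durbin-Levinson gives phi_{kk} iteratively:
  phi_{11} = rho(1)
  phi_{kk} = [rho(k) - sum_{j=1..k-1} phi_{k-1,j} rho(k-j)]
            / [1 - sum_{j=1..k-1} phi_{k-1,j} rho(j)],
  phi_{k,j} = phi_{k-1,j} - phi_{kk} phi_{k-1,k-j},  j = 1..k-1.
Step k = 1:
  phi_11 = rho(1) = 0.3992.
Step k = 2:
  phi_22 = [rho(2) - phi_11 rho(1)] / [1 - phi_11 rho(1)] = [0.583 - (0.3992)(0.3992)] / [1 - (0.3992)(0.3992)]
         = 0.42363936 / 0.84063936 = 0.5039.
Therefore phi_{22} = 0.5039.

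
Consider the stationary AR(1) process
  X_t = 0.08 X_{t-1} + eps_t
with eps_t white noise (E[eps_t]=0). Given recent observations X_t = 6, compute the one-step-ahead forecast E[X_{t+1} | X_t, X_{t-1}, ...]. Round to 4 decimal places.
E[X_{t+1} \mid \mathcal F_t] = 0.4800

For an AR(p) model X_t = c + sum_i phi_i X_{t-i} + eps_t, the
one-step-ahead conditional mean is
  E[X_{t+1} | X_t, ...] = c + sum_i phi_i X_{t+1-i}.
Substitute known values:
  E[X_{t+1} | ...] = (0.08) * (6)
                   = 0.4800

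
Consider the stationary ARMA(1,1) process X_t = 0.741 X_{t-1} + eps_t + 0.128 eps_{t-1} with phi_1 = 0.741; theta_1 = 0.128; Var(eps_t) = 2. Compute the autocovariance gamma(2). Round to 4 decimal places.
\gamma(2) = 3.1270

Multiply the model equation by X_{t-k} and take expectations. With theta_0 = psi_0 = 1 and psi_j the MA(infinity) weights, this gives
  gamma(k) - sum_i phi_i gamma(k-i) = c_k,
  c_k = sigma^2 * sum_{j=k..q} theta_j psi_{j-k}   (c_k = 0 for k > q),
using gamma(-m) = gamma(m).
psi-weights needed (psi_j = theta_j + sum_i phi_i psi_{j-i}):
  psi_1 = theta_1 + phi_1 = 0.128 + (0.741) = 0.869
Right-hand sides:
  c_0 = sigma^2 (1 + theta_1 psi_1) = 2 * (1 + (0.128)(0.869)) = 2 * 1.111232 = 2.222464
  c_1 = sigma^2 theta_1 = 2 * (0.128) = 0.256
  c_2 = 0
Equations for k = 0 and k = 1 (AR order 1):
  gamma(0) = phi_1 gamma(1) + c_0
  gamma(1) = phi_1 gamma(0) + c_1
Substituting the second into the first: gamma(0) (1 - phi_1^2) = c_0 + phi_1 c_1, so
  gamma(0) = (c_0 + phi_1 c_1) / (1 - phi_1^2) = (2.222464 + (0.741)(0.256)) / (1 - (0.741)^2) = 2.41216 / 0.450919 = 5.349431.
  gamma(1) = phi_1 gamma(0) + c_1 = (0.741)(5.349431) + (0.256) = 4.219928.
For k = 2 (> q): gamma(2) = phi_1 gamma(1) = (0.741)(4.219928) = 3.126967.
Therefore gamma(2) = 3.1270 (to 4 decimal places).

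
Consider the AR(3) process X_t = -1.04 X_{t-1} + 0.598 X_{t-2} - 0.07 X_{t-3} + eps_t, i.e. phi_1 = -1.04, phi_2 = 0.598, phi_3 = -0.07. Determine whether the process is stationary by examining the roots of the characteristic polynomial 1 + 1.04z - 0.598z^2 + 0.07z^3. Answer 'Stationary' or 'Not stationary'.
\text{Not stationary}

The AR(p) characteristic polynomial is P(z) = 1 + 1.04z - 0.598z^2 + 0.07z^3.
Stationarity requires all roots to lie outside the unit circle, i.e. |z| > 1 for every root.
Degree 3: look for a simple real root z0 first, then factor out (1 - z/z0) and solve the remaining quadratic.
Testing z0 = 5: P(5) = 1 + (1.04)(5) + (-0.598)(5)^2 + (0.07)(5)^3
  = 1 + (5.2) + (-14.95) + (8.75) = 0.  So z_0 = 5 is a root, |z_0| = 5.
Divide out the factor (1 - 0.2 z) = (1 - z/z0) (since 1/z0 = 0.2):
  P(z) = (1 - 0.2 z)(1 + (1.24) z + (-0.35) z^2)
  [check: z-coef 1.24 - (0.2) = 1.04; z^2-coef -0.35 - (0.2)(1.24) = -0.598; z^3-coef -(0.2)(-0.35) = 0.07.]
Remaining roots from the quadratic factor 1 + (1.24) z + (-0.35) z^2:
  Set 1 + (1.24) z + (-0.35) z^2 = 0, i.e. a z^2 + b z + c = 0 with a = -0.35, b = 1.24, c = 1.
  Discriminant D = b^2 - 4ac = (1.24)^2 - 4*(-0.35)*1 = 1.5376 - (-1.4) = 2.9376.
  D >= 0, so the roots are real: z = (-b +/- sqrt(D)) / (2a) = (-1.24 +/- 1.713943) / (-0.7).
    z_1 = (-1.24 + 1.713943) / (-0.7) = -0.6771,   |z_1| = 0.6771.
    z_2 = (-1.24 - 1.713943) / (-0.7) = 4.2199,   |z_2| = 4.2199.
Moduli of all roots: 5.0000, 0.6771, 4.2199.
All moduli strictly greater than 1? No.
Verdict: Not stationary.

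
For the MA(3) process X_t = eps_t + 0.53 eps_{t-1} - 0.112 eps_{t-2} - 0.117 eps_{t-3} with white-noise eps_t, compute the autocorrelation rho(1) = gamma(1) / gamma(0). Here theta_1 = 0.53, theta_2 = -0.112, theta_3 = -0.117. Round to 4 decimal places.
\rho(1) = 0.3701

For an MA(q) process with theta_0 = 1, the autocovariance is
  gamma(k) = sigma^2 * sum_{i=0..q-k} theta_i * theta_{i+k},
and rho(k) = gamma(k) / gamma(0). Sigma^2 cancels.
  numerator   = (1)*(0.53) + (0.53)*(-0.112) + (-0.112)*(-0.117) = 0.483744.
  denominator = (1)^2 + (0.53)^2 + (-0.112)^2 + (-0.117)^2 = 1.307133.
  rho(1) = 0.483744 / 1.307133 = 0.3701.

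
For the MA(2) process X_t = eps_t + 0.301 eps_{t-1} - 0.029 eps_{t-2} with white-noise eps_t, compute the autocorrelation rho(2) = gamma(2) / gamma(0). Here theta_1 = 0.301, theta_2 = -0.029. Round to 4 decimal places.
\rho(2) = -0.0266

For an MA(q) process with theta_0 = 1, the autocovariance is
  gamma(k) = sigma^2 * sum_{i=0..q-k} theta_i * theta_{i+k},
and rho(k) = gamma(k) / gamma(0). Sigma^2 cancels.
  numerator   = (1)*(-0.029) = -0.029.
  denominator = (1)^2 + (0.301)^2 + (-0.029)^2 = 1.091442.
  rho(2) = -0.029 / 1.091442 = -0.0266.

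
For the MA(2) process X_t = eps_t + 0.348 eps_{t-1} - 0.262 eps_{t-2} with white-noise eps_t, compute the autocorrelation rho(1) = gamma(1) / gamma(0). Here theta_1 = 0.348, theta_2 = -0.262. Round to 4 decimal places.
\rho(1) = 0.2159

For an MA(q) process with theta_0 = 1, the autocovariance is
  gamma(k) = sigma^2 * sum_{i=0..q-k} theta_i * theta_{i+k},
and rho(k) = gamma(k) / gamma(0). Sigma^2 cancels.
  numerator   = (1)*(0.348) + (0.348)*(-0.262) = 0.256824.
  denominator = (1)^2 + (0.348)^2 + (-0.262)^2 = 1.189748.
  rho(1) = 0.256824 / 1.189748 = 0.2159.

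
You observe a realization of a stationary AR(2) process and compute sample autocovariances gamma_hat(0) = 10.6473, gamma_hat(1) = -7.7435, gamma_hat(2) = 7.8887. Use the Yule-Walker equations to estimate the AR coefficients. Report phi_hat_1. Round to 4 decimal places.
\hat\phi_{1} = -0.4000

The Yule-Walker equations for an AR(p) process read, in matrix form,
  Gamma_p phi = r_p,   with   (Gamma_p)_{ij} = gamma(|i - j|),
                       (r_p)_i = gamma(i),   i,j = 1..p.
Substitute the sample gammas (Toeplitz matrix and right-hand side of size 2):
  Gamma_p = [[10.6473, -7.7435], [-7.7435, 10.6473]]
  r_p     = [-7.7435, 7.8887]
Written out:
  10.6473 phi_1 - 7.7435 phi_2 = -7.7435
  -7.7435 phi_1 + 10.6473 phi_2 = 7.8887
Solve by Cramer's rule:
  det = gamma(0)^2 - gamma(1)^2 = (10.6473)^2 - (-7.7435)^2 = 113.36499729 - 59.96179225 = 53.40320504
  phi_hat_1 = [gamma(1) gamma(0) - gamma(1) gamma(2)] / det = [(-7.7435)(10.6473) - (-7.7435)(7.8887)] / 53.40320504 = -21.3612191 / 53.40320504 = -0.4
  phi_hat_2 = [gamma(0) gamma(2) - gamma(1)^2] / det = [(10.6473)(7.8887) - (-7.7435)^2] / 53.40320504 = 24.03156326 / 53.40320504 = 0.45
So phi_hat = [-0.4000, 0.4500].
Therefore phi_hat_1 = -0.4000.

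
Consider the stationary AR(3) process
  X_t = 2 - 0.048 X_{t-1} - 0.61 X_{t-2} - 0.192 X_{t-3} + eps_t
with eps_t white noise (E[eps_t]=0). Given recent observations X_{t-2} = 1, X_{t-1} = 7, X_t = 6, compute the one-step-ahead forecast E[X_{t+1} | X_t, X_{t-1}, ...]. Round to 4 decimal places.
E[X_{t+1} \mid \mathcal F_t] = -2.7500

For an AR(p) model X_t = c + sum_i phi_i X_{t-i} + eps_t, the
one-step-ahead conditional mean is
  E[X_{t+1} | X_t, ...] = c + sum_i phi_i X_{t+1-i}.
Substitute known values:
  E[X_{t+1} | ...] = 2 + (-0.048) * (6) + (-0.61) * (7) + (-0.192) * (1)
                   = -2.7500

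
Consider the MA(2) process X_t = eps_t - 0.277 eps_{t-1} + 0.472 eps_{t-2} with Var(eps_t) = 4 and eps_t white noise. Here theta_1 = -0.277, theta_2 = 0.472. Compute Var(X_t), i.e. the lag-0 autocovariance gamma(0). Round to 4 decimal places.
\gamma(0) = 5.1981

For an MA(q) process X_t = eps_t + sum_i theta_i eps_{t-i} with
Var(eps_t) = sigma^2, the variance is
  gamma(0) = sigma^2 * (1 + sum_i theta_i^2).
  sum_i theta_i^2 = (-0.277)^2 + (0.472)^2 = 0.076729 + 0.222784 = 0.299513.
  gamma(0) = 4 * (1 + 0.299513) = 4 * 1.299513 = 5.198052, which rounds to 5.1981.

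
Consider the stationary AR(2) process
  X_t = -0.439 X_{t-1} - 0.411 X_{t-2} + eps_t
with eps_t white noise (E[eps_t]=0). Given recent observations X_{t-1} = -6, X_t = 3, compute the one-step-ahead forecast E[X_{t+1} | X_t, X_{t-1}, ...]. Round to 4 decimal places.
E[X_{t+1} \mid \mathcal F_t] = 1.1490

For an AR(p) model X_t = c + sum_i phi_i X_{t-i} + eps_t, the
one-step-ahead conditional mean is
  E[X_{t+1} | X_t, ...] = c + sum_i phi_i X_{t+1-i}.
Substitute known values:
  E[X_{t+1} | ...] = (-0.439) * (3) + (-0.411) * (-6)
                   = 1.1490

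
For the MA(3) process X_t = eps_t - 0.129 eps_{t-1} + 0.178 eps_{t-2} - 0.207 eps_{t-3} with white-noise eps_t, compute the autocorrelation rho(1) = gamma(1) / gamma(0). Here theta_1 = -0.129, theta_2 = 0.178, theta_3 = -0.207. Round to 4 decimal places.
\rho(1) = -0.1730

For an MA(q) process with theta_0 = 1, the autocovariance is
  gamma(k) = sigma^2 * sum_{i=0..q-k} theta_i * theta_{i+k},
and rho(k) = gamma(k) / gamma(0). Sigma^2 cancels.
  numerator   = (1)*(-0.129) + (-0.129)*(0.178) + (0.178)*(-0.207) = -0.188808.
  denominator = (1)^2 + (-0.129)^2 + (0.178)^2 + (-0.207)^2 = 1.091174.
  rho(1) = -0.188808 / 1.091174 = -0.1730.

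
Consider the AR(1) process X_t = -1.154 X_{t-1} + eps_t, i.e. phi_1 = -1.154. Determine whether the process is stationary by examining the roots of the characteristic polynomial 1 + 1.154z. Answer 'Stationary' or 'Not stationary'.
\text{Not stationary}

The AR(p) characteristic polynomial is P(z) = 1 + 1.154z.
Stationarity requires all roots to lie outside the unit circle, i.e. |z| > 1 for every root.
This is linear in z: 1 + (1.154) z = 0  =>  z = -1/(1.154) = -0.866551,  |z| = 0.866551.
Moduli of all roots: 0.8666.
All moduli strictly greater than 1? No.
Verdict: Not stationary.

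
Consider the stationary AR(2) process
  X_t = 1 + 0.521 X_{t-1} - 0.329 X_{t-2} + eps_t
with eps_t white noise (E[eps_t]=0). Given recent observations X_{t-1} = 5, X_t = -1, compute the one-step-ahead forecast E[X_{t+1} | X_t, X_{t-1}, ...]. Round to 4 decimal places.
E[X_{t+1} \mid \mathcal F_t] = -1.1660

For an AR(p) model X_t = c + sum_i phi_i X_{t-i} + eps_t, the
one-step-ahead conditional mean is
  E[X_{t+1} | X_t, ...] = c + sum_i phi_i X_{t+1-i}.
Substitute known values:
  E[X_{t+1} | ...] = 1 + (0.521) * (-1) + (-0.329) * (5)
                   = -1.1660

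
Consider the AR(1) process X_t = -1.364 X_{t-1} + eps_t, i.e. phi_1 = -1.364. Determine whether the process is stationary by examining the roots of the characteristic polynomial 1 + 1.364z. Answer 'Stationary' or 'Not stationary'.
\text{Not stationary}

The AR(p) characteristic polynomial is P(z) = 1 + 1.364z.
Stationarity requires all roots to lie outside the unit circle, i.e. |z| > 1 for every root.
This is linear in z: 1 + (1.364) z = 0  =>  z = -1/(1.364) = -0.733138,  |z| = 0.733138.
Moduli of all roots: 0.7331.
All moduli strictly greater than 1? No.
Verdict: Not stationary.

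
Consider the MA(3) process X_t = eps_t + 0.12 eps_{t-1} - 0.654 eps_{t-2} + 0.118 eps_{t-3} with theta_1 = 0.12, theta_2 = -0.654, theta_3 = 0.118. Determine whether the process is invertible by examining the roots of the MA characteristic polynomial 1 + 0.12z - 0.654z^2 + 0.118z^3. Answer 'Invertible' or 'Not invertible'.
\text{Invertible}

The MA(q) characteristic polynomial is P(z) = 1 + 0.12z - 0.654z^2 + 0.118z^3.
Invertibility requires all roots to lie outside the unit circle, i.e. |z| > 1 for every root.
Degree 3: look for a simple real root z0 first, then factor out (1 - z/z0) and solve the remaining quadratic.
Testing z0 = 5: P(5) = 1 + (0.12)(5) + (-0.654)(5)^2 + (0.118)(5)^3
  = 1 + (0.6) + (-16.35) + (14.75) = 0.  So z_0 = 5 is a root, |z_0| = 5.
Divide out the factor (1 - 0.2 z) = (1 - z/z0) (since 1/z0 = 0.2):
  P(z) = (1 - 0.2 z)(1 + (0.32) z + (-0.59) z^2)
  [check: z-coef 0.32 - (0.2) = 0.12; z^2-coef -0.59 - (0.2)(0.32) = -0.654; z^3-coef -(0.2)(-0.59) = 0.118.]
Remaining roots from the quadratic factor 1 + (0.32) z + (-0.59) z^2:
  Set 1 + (0.32) z + (-0.59) z^2 = 0, i.e. a z^2 + b z + c = 0 with a = -0.59, b = 0.32, c = 1.
  Discriminant D = b^2 - 4ac = (0.32)^2 - 4*(-0.59)*1 = 0.1024 - (-2.36) = 2.4624.
  D >= 0, so the roots are real: z = (-b +/- sqrt(D)) / (2a) = (-0.32 +/- 1.569204) / (-1.18).
    z_1 = (-0.32 + 1.569204) / (-1.18) = -1.0586,   |z_1| = 1.0586.
    z_2 = (-0.32 - 1.569204) / (-1.18) = 1.601,   |z_2| = 1.601.
Moduli of all roots: 5.0000, 1.0586, 1.6010.
All moduli strictly greater than 1? Yes.
Verdict: Invertible.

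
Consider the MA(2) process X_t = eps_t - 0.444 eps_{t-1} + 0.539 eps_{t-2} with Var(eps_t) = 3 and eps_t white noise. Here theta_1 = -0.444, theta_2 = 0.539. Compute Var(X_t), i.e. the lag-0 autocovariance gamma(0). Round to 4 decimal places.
\gamma(0) = 4.4630

For an MA(q) process X_t = eps_t + sum_i theta_i eps_{t-i} with
Var(eps_t) = sigma^2, the variance is
  gamma(0) = sigma^2 * (1 + sum_i theta_i^2).
  sum_i theta_i^2 = (-0.444)^2 + (0.539)^2 = 0.197136 + 0.290521 = 0.487657.
  gamma(0) = 3 * (1 + 0.487657) = 3 * 1.487657 = 4.462971, which rounds to 4.4630.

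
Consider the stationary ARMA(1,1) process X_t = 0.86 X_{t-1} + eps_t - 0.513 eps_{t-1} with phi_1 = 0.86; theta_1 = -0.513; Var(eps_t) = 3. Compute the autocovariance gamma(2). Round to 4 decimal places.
\gamma(2) = 1.9212

Multiply the model equation by X_{t-k} and take expectations. With theta_0 = psi_0 = 1 and psi_j the MA(infinity) weights, this gives
  gamma(k) - sum_i phi_i gamma(k-i) = c_k,
  c_k = sigma^2 * sum_{j=k..q} theta_j psi_{j-k}   (c_k = 0 for k > q),
using gamma(-m) = gamma(m).
psi-weights needed (psi_j = theta_j + sum_i phi_i psi_{j-i}):
  psi_1 = theta_1 + phi_1 = -0.513 + (0.86) = 0.347
Right-hand sides:
  c_0 = sigma^2 (1 + theta_1 psi_1) = 3 * (1 + (-0.513)(0.347)) = 3 * 0.821989 = 2.465967
  c_1 = sigma^2 theta_1 = 3 * (-0.513) = -1.539
  c_2 = 0
Equations for k = 0 and k = 1 (AR order 1):
  gamma(0) = phi_1 gamma(1) + c_0
  gamma(1) = phi_1 gamma(0) + c_1
Substituting the second into the first: gamma(0) (1 - phi_1^2) = c_0 + phi_1 c_1, so
  gamma(0) = (c_0 + phi_1 c_1) / (1 - phi_1^2) = (2.465967 + (0.86)(-1.539)) / (1 - (0.86)^2) = 1.142427 / 0.2604 = 4.3872.
  gamma(1) = phi_1 gamma(0) + c_1 = (0.86)(4.3872) + (-1.539) = 2.233992.
For k = 2 (> q): gamma(2) = phi_1 gamma(1) = (0.86)(2.233992) = 1.921233.
Therefore gamma(2) = 1.9212 (to 4 decimal places).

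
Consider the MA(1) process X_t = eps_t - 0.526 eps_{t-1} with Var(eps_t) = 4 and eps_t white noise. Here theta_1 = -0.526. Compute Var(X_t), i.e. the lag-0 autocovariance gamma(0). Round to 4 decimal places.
\gamma(0) = 5.1067

For an MA(q) process X_t = eps_t + sum_i theta_i eps_{t-i} with
Var(eps_t) = sigma^2, the variance is
  gamma(0) = sigma^2 * (1 + sum_i theta_i^2).
  sum_i theta_i^2 = (-0.526)^2 = 0.276676.
  gamma(0) = 4 * (1 + 0.276676) = 4 * 1.276676 = 5.106704, which rounds to 5.1067.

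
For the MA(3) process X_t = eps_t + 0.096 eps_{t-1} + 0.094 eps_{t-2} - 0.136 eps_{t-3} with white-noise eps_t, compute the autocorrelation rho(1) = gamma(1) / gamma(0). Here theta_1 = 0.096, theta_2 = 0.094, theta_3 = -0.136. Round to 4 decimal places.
\rho(1) = 0.0890

For an MA(q) process with theta_0 = 1, the autocovariance is
  gamma(k) = sigma^2 * sum_{i=0..q-k} theta_i * theta_{i+k},
and rho(k) = gamma(k) / gamma(0). Sigma^2 cancels.
  numerator   = (1)*(0.096) + (0.096)*(0.094) + (0.094)*(-0.136) = 0.09224.
  denominator = (1)^2 + (0.096)^2 + (0.094)^2 + (-0.136)^2 = 1.036548.
  rho(1) = 0.09224 / 1.036548 = 0.0890.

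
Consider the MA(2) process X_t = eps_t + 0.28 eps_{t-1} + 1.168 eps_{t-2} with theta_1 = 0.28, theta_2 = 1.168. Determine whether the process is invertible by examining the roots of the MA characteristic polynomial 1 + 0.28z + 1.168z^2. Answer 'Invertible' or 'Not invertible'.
\text{Not invertible}

The MA(q) characteristic polynomial is P(z) = 1 + 0.28z + 1.168z^2.
Invertibility requires all roots to lie outside the unit circle, i.e. |z| > 1 for every root.
Set 1 + (0.28) z + (1.168) z^2 = 0, i.e. a z^2 + b z + c = 0 with a = 1.168, b = 0.28, c = 1.
Discriminant D = b^2 - 4ac = (0.28)^2 - 4*(1.168)*1 = 0.0784 - (4.672) = -4.5936.
D < 0, so the roots are the complex-conjugate pair z = (-b +/- i sqrt(-D)) / (2a) = -0.1199 +/- 0.9175i.
For a conjugate pair |z|^2 = z * conj(z) = (product of roots) = c/a = 1/(1.168) = 0.856164, so |z| = sqrt(0.856164) = 0.9253 for both roots.
Moduli of all roots: 0.9253, 0.9253.
All moduli strictly greater than 1? No.
Verdict: Not invertible.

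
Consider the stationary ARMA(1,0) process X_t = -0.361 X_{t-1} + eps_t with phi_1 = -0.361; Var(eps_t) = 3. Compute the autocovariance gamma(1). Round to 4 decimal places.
\gamma(1) = -1.2453

Multiply the model equation by X_{t-k} and take expectations. With theta_0 = psi_0 = 1 and psi_j the MA(infinity) weights, this gives
  gamma(k) - sum_i phi_i gamma(k-i) = c_k,
  c_k = sigma^2 * sum_{j=k..q} theta_j psi_{j-k}   (c_k = 0 for k > q),
using gamma(-m) = gamma(m).
Pure AR (q = 0): c_0 = sigma^2 = 3, c_k = 0 for k >= 1.
Equations for k = 0 and k = 1 (AR order 1):
  gamma(0) = phi_1 gamma(1) + c_0
  gamma(1) = phi_1 gamma(0) + c_1
Substituting the second into the first: gamma(0) (1 - phi_1^2) = c_0 + phi_1 c_1, so
  gamma(0) = c_0 / (1 - phi_1^2) = 3 / (1 - (-0.361)^2) = 3 / 0.869679 = 3.449549.
  gamma(1) = phi_1 gamma(0) = (-0.361)(3.449549) = -1.245287.
Therefore gamma(1) = -1.2453 (to 4 decimal places).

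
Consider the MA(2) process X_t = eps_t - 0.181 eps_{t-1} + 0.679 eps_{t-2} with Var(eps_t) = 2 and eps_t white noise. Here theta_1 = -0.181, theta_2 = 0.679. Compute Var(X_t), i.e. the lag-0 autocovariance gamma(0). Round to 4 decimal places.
\gamma(0) = 2.9876

For an MA(q) process X_t = eps_t + sum_i theta_i eps_{t-i} with
Var(eps_t) = sigma^2, the variance is
  gamma(0) = sigma^2 * (1 + sum_i theta_i^2).
  sum_i theta_i^2 = (-0.181)^2 + (0.679)^2 = 0.032761 + 0.461041 = 0.493802.
  gamma(0) = 2 * (1 + 0.493802) = 2 * 1.493802 = 2.987604, which rounds to 2.9876.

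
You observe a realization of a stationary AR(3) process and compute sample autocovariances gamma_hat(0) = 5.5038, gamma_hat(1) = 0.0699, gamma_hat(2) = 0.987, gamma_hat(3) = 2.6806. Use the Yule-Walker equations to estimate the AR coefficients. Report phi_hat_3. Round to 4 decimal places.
\hat\phi_{3} = 0.4990

The Yule-Walker equations for an AR(p) process read, in matrix form,
  Gamma_p phi = r_p,   with   (Gamma_p)_{ij} = gamma(|i - j|),
                       (r_p)_i = gamma(i),   i,j = 1..p.
Substitute the sample gammas (Toeplitz matrix and right-hand side of size 3):
  Gamma_p = [[5.5038, 0.0699, 0.987], [0.0699, 5.5038, 0.0699], [0.987, 0.0699, 5.5038]]
  r_p     = [0.0699, 0.987, 2.6806]
Written out (R1..R3):
  (R1) 5.5038 phi_1 + 0.0699 phi_2 + 0.987 phi_3 = 0.0699
  (R2) 0.0699 phi_1 + 5.5038 phi_2 + 0.0699 phi_3 = 0.987
  (R3) 0.987 phi_1 + 0.0699 phi_2 + 5.5038 phi_3 = 2.6806
Gaussian elimination:
  R2 <- R2 - (0.0699/5.5038) R1 = R2 - (0.0127) R1:  5.502912 phi_2 + 0.057365 phi_3 = 0.986112
  R3 <- R3 - (0.987/5.5038) R1 = R3 - (0.179331) R1:  0.057365 phi_2 + 5.326801 phi_3 = 2.668065
  R3 <- R3 - (0.057365/5.502912) R2 = R3 - (0.010424) R2:  5.326203 phi_3 = 2.657785
Back-substitution:
  phi_hat_3 = 2.657785 / 5.326203 = 0.499002
  phi_hat_2 = (0.986112 - (0.057365)(0.499002)) / 5.502912 = 0.173996
  phi_hat_1 = (0.0699 - (0.0699)(0.173996) - (0.987)(0.499002)) / 5.5038 = -0.078996
So phi_hat = [-0.0790, 0.1740, 0.4990].
Therefore phi_hat_3 = 0.4990.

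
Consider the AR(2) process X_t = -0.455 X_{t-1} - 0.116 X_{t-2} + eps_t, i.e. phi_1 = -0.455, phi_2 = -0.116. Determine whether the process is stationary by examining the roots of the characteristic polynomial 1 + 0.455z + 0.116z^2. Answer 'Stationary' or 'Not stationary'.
\text{Stationary}

The AR(p) characteristic polynomial is P(z) = 1 + 0.455z + 0.116z^2.
Stationarity requires all roots to lie outside the unit circle, i.e. |z| > 1 for every root.
Set 1 + (0.455) z + (0.116) z^2 = 0, i.e. a z^2 + b z + c = 0 with a = 0.116, b = 0.455, c = 1.
Discriminant D = b^2 - 4ac = (0.455)^2 - 4*(0.116)*1 = 0.207025 - (0.464) = -0.256975.
D < 0, so the roots are the complex-conjugate pair z = (-b +/- i sqrt(-D)) / (2a) = -1.9612 +/- 2.185i.
For a conjugate pair |z|^2 = z * conj(z) = (product of roots) = c/a = 1/(0.116) = 8.62069, so |z| = sqrt(8.62069) = 2.9361 for both roots.
Moduli of all roots: 2.9361, 2.9361.
All moduli strictly greater than 1? Yes.
Verdict: Stationary.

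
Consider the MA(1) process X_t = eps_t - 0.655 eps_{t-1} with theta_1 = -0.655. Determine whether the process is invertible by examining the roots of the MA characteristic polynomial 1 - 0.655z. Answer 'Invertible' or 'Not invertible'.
\text{Invertible}

The MA(q) characteristic polynomial is P(z) = 1 - 0.655z.
Invertibility requires all roots to lie outside the unit circle, i.e. |z| > 1 for every root.
This is linear in z: 1 + (-0.655) z = 0  =>  z = -1/(-0.655) = 1.526718,  |z| = 1.526718.
Moduli of all roots: 1.5267.
All moduli strictly greater than 1? Yes.
Verdict: Invertible.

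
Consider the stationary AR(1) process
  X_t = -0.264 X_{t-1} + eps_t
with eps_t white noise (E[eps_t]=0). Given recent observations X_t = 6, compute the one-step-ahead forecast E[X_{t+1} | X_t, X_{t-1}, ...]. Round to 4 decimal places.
E[X_{t+1} \mid \mathcal F_t] = -1.5840

For an AR(p) model X_t = c + sum_i phi_i X_{t-i} + eps_t, the
one-step-ahead conditional mean is
  E[X_{t+1} | X_t, ...] = c + sum_i phi_i X_{t+1-i}.
Substitute known values:
  E[X_{t+1} | ...] = (-0.264) * (6)
                   = -1.5840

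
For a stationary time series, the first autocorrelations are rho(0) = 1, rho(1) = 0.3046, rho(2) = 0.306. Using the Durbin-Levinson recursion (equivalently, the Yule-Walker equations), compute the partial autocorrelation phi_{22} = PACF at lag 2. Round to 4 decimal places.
\phi_{22} = 0.2350

The PACF at lag k is phi_{kk}, the last component of the solution
to the Yule-Walker system G_k phi = r_k where
  (G_k)_{ij} = rho(|i - j|), (r_k)_i = rho(i), i,j = 1..k.
Equivalently, Durbin-Levinson gives phi_{kk} iteratively:
  phi_{11} = rho(1)
  phi_{kk} = [rho(k) - sum_{j=1..k-1} phi_{k-1,j} rho(k-j)]
            / [1 - sum_{j=1..k-1} phi_{k-1,j} rho(j)],
  phi_{k,j} = phi_{k-1,j} - phi_{kk} phi_{k-1,k-j},  j = 1..k-1.
Step k = 1:
  phi_11 = rho(1) = 0.3046.
Step k = 2:
  phi_22 = [rho(2) - phi_11 rho(1)] / [1 - phi_11 rho(1)] = [0.306 - (0.3046)(0.3046)] / [1 - (0.3046)(0.3046)]
         = 0.21321884 / 0.90721884 = 0.235.
Therefore phi_{22} = 0.2350.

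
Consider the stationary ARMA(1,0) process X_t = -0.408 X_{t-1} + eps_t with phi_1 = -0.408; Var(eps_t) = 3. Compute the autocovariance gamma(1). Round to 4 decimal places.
\gamma(1) = -1.4684

Multiply the model equation by X_{t-k} and take expectations. With theta_0 = psi_0 = 1 and psi_j the MA(infinity) weights, this gives
  gamma(k) - sum_i phi_i gamma(k-i) = c_k,
  c_k = sigma^2 * sum_{j=k..q} theta_j psi_{j-k}   (c_k = 0 for k > q),
using gamma(-m) = gamma(m).
Pure AR (q = 0): c_0 = sigma^2 = 3, c_k = 0 for k >= 1.
Equations for k = 0 and k = 1 (AR order 1):
  gamma(0) = phi_1 gamma(1) + c_0
  gamma(1) = phi_1 gamma(0) + c_1
Substituting the second into the first: gamma(0) (1 - phi_1^2) = c_0 + phi_1 c_1, so
  gamma(0) = c_0 / (1 - phi_1^2) = 3 / (1 - (-0.408)^2) = 3 / 0.833536 = 3.599125.
  gamma(1) = phi_1 gamma(0) = (-0.408)(3.599125) = -1.468443.
Therefore gamma(1) = -1.4684 (to 4 decimal places).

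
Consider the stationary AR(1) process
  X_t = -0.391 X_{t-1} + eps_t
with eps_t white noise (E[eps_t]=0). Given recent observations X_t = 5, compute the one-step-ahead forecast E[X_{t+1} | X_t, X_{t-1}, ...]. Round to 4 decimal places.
E[X_{t+1} \mid \mathcal F_t] = -1.9550

For an AR(p) model X_t = c + sum_i phi_i X_{t-i} + eps_t, the
one-step-ahead conditional mean is
  E[X_{t+1} | X_t, ...] = c + sum_i phi_i X_{t+1-i}.
Substitute known values:
  E[X_{t+1} | ...] = (-0.391) * (5)
                   = -1.9550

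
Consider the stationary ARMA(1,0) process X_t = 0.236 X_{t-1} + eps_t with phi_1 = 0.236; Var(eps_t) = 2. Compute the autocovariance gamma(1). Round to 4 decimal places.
\gamma(1) = 0.4998

Multiply the model equation by X_{t-k} and take expectations. With theta_0 = psi_0 = 1 and psi_j the MA(infinity) weights, this gives
  gamma(k) - sum_i phi_i gamma(k-i) = c_k,
  c_k = sigma^2 * sum_{j=k..q} theta_j psi_{j-k}   (c_k = 0 for k > q),
using gamma(-m) = gamma(m).
Pure AR (q = 0): c_0 = sigma^2 = 2, c_k = 0 for k >= 1.
Equations for k = 0 and k = 1 (AR order 1):
  gamma(0) = phi_1 gamma(1) + c_0
  gamma(1) = phi_1 gamma(0) + c_1
Substituting the second into the first: gamma(0) (1 - phi_1^2) = c_0 + phi_1 c_1, so
  gamma(0) = c_0 / (1 - phi_1^2) = 2 / (1 - (0.236)^2) = 2 / 0.944304 = 2.117962.
  gamma(1) = phi_1 gamma(0) = (0.236)(2.117962) = 0.499839.
Therefore gamma(1) = 0.4998 (to 4 decimal places).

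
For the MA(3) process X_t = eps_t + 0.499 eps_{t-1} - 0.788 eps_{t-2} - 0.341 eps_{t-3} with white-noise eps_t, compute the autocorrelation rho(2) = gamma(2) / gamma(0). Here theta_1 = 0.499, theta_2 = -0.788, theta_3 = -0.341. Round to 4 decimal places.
\rho(2) = -0.4824

For an MA(q) process with theta_0 = 1, the autocovariance is
  gamma(k) = sigma^2 * sum_{i=0..q-k} theta_i * theta_{i+k},
and rho(k) = gamma(k) / gamma(0). Sigma^2 cancels.
  numerator   = (1)*(-0.788) + (0.499)*(-0.341) = -0.958159.
  denominator = (1)^2 + (0.499)^2 + (-0.788)^2 + (-0.341)^2 = 1.986226.
  rho(2) = -0.958159 / 1.986226 = -0.4824.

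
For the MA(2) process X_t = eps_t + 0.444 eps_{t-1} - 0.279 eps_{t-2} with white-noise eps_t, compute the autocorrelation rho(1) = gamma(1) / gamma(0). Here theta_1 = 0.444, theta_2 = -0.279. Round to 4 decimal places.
\rho(1) = 0.2511

For an MA(q) process with theta_0 = 1, the autocovariance is
  gamma(k) = sigma^2 * sum_{i=0..q-k} theta_i * theta_{i+k},
and rho(k) = gamma(k) / gamma(0). Sigma^2 cancels.
  numerator   = (1)*(0.444) + (0.444)*(-0.279) = 0.320124.
  denominator = (1)^2 + (0.444)^2 + (-0.279)^2 = 1.274977.
  rho(1) = 0.320124 / 1.274977 = 0.2511.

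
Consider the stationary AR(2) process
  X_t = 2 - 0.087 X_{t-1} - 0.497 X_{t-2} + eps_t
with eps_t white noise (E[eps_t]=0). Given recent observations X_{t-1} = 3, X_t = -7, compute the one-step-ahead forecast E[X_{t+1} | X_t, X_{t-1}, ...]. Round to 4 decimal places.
E[X_{t+1} \mid \mathcal F_t] = 1.1180

For an AR(p) model X_t = c + sum_i phi_i X_{t-i} + eps_t, the
one-step-ahead conditional mean is
  E[X_{t+1} | X_t, ...] = c + sum_i phi_i X_{t+1-i}.
Substitute known values:
  E[X_{t+1} | ...] = 2 + (-0.087) * (-7) + (-0.497) * (3)
                   = 1.1180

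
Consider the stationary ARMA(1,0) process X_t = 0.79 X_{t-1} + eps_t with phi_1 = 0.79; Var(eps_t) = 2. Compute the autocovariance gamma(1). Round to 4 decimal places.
\gamma(1) = 4.2032

Multiply the model equation by X_{t-k} and take expectations. With theta_0 = psi_0 = 1 and psi_j the MA(infinity) weights, this gives
  gamma(k) - sum_i phi_i gamma(k-i) = c_k,
  c_k = sigma^2 * sum_{j=k..q} theta_j psi_{j-k}   (c_k = 0 for k > q),
using gamma(-m) = gamma(m).
Pure AR (q = 0): c_0 = sigma^2 = 2, c_k = 0 for k >= 1.
Equations for k = 0 and k = 1 (AR order 1):
  gamma(0) = phi_1 gamma(1) + c_0
  gamma(1) = phi_1 gamma(0) + c_1
Substituting the second into the first: gamma(0) (1 - phi_1^2) = c_0 + phi_1 c_1, so
  gamma(0) = c_0 / (1 - phi_1^2) = 2 / (1 - (0.79)^2) = 2 / 0.3759 = 5.320564.
  gamma(1) = phi_1 gamma(0) = (0.79)(5.320564) = 4.203246.
Therefore gamma(1) = 4.2032 (to 4 decimal places).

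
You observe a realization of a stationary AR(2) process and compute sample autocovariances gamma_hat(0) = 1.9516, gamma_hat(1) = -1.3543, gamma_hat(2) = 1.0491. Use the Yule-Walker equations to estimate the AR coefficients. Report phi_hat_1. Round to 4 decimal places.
\hat\phi_{1} = -0.6190

The Yule-Walker equations for an AR(p) process read, in matrix form,
  Gamma_p phi = r_p,   with   (Gamma_p)_{ij} = gamma(|i - j|),
                       (r_p)_i = gamma(i),   i,j = 1..p.
Substitute the sample gammas (Toeplitz matrix and right-hand side of size 2):
  Gamma_p = [[1.9516, -1.3543], [-1.3543, 1.9516]]
  r_p     = [-1.3543, 1.0491]
Written out:
  1.9516 phi_1 - 1.3543 phi_2 = -1.3543
  -1.3543 phi_1 + 1.9516 phi_2 = 1.0491
Solve by Cramer's rule:
  det = gamma(0)^2 - gamma(1)^2 = (1.9516)^2 - (-1.3543)^2 = 3.80874256 - 1.83412849 = 1.97461407
  phi_hat_1 = [gamma(1) gamma(0) - gamma(1) gamma(2)] / det = [(-1.3543)(1.9516) - (-1.3543)(1.0491)] / 1.97461407 = -1.22225575 / 1.97461407 = -0.619
  phi_hat_2 = [gamma(0) gamma(2) - gamma(1)^2] / det = [(1.9516)(1.0491) - (-1.3543)^2] / 1.97461407 = 0.21329507 / 1.97461407 = 0.108
So phi_hat = [-0.6190, 0.1080].
Therefore phi_hat_1 = -0.6190.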